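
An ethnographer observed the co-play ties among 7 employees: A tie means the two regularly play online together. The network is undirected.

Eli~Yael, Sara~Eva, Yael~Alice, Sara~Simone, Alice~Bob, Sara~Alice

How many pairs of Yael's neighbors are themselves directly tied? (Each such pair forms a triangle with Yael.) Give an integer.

Yael's neighbors are Alice and Eli, but none of them are tied to each other, so no triangle contains Yael.

0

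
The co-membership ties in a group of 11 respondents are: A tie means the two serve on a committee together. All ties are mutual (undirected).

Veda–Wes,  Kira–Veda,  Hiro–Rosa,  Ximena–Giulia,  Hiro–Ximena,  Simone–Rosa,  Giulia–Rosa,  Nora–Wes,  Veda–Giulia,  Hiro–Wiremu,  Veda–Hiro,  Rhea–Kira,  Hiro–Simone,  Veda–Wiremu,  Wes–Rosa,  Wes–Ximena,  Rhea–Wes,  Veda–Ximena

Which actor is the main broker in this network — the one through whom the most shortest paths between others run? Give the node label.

Unnormalized betweenness of each node: Giulia:11/12, Hiro:77/12, Kira:3/2, Nora:0, Rhea:5/4, Rosa:37/6, Simone:0, Veda:167/12, Wes:47/3, Wiremu:0, Ximena:13/6.
Wes has the largest value, 47/3, making it the main broker — the node through which the most shortest paths run.

Wes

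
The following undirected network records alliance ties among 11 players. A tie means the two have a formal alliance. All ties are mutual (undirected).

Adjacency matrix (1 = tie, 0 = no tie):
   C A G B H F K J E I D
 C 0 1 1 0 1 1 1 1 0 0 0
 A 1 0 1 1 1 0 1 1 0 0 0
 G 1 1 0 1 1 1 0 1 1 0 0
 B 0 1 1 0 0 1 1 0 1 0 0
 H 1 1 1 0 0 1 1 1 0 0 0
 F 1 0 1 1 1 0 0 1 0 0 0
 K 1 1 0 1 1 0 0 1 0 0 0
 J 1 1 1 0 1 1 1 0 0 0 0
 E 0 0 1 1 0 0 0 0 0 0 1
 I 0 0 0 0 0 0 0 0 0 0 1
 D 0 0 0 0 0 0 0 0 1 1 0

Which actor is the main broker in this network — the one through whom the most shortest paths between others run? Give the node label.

E

Unnormalized betweenness of each node: A:19/20, B:133/20, C:13/20, D:9, E:16, F:3/4, G:259/20, H:13/20, I:0, J:13/20, K:3/4.
E has the largest value, 16, making it the main broker — the node through which the most shortest paths run.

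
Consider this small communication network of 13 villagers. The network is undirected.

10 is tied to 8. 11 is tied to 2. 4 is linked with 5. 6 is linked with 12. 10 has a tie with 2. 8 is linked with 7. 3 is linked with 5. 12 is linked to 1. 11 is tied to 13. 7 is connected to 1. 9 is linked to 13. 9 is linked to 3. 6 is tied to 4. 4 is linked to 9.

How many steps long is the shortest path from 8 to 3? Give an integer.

6

One shortest route is 8 – 10 – 2 – 11 – 13 – 9 – 3, which uses 6 edges, and at distance 5 from 8 we only reach {4, 9}, which does not include 3. So d(8,3) = 6.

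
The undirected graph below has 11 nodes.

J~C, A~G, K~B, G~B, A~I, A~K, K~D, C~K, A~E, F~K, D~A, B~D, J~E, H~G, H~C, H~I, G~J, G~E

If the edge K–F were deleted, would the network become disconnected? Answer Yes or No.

Without the K–F edge there is no alternate route between K and F, so the network disconnects. It is a bridge.

Yes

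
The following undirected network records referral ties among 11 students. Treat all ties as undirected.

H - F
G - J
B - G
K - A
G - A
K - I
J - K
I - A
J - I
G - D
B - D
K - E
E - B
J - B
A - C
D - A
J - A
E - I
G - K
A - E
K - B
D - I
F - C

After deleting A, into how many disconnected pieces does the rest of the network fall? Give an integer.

Without A, the remaining ties split the others into: {C, F, H}; {B, D, E, G, I, J, K}.
That's 2 separate components.

2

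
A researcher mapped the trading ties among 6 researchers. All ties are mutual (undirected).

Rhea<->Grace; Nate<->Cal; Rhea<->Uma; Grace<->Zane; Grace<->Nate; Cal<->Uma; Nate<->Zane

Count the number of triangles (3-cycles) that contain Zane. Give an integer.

1

Zane's neighbors: Grace and Nate.
Neighbor pairs that are themselves tied: Zane–Grace–Nate. Each forms one triangle with Zane, for 1 in total.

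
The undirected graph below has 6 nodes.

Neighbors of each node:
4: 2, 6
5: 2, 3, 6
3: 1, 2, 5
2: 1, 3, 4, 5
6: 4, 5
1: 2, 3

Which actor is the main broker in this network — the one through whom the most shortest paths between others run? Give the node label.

Unnormalized betweenness of each node: 1:0, 2:11/3, 3:5/6, 4:5/6, 5:13/6, 6:1/2.
2 has the largest value, 11/3, making it the main broker — the node through which the most shortest paths run.

2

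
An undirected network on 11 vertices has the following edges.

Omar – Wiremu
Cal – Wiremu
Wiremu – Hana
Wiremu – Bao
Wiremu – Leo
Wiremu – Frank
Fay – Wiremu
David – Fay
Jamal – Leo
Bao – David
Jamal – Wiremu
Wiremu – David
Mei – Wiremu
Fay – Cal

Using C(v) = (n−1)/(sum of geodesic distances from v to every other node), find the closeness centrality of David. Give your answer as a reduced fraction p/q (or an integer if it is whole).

10/17

Distances from David: Bao:1, Cal:2, Fay:1, Frank:2, Hana:2, Jamal:2, Leo:2, Mei:2, Omar:2, Wiremu:1. Sum = 17.
n = 11, so closeness = 10/17.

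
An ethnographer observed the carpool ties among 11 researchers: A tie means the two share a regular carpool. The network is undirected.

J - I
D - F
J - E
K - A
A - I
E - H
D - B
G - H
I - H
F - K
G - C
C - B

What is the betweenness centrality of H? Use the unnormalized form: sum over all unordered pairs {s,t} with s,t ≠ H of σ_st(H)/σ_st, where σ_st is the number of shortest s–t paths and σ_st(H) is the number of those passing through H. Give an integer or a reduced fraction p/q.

Pairs whose geodesics pass through H — I–E: 1/2; I–G: 1; I–C: 1; I–B: 1; J–G: 2/2; J–C: 2/2; J–B: 2/2; E–G: 1; E–C: 1; E–B: 1; E–D: 1; E–F: 1/2; E–K: 1/2; E–A: 1/2 … (+3 more pairs).
All other pairs contribute 0.
Summing the contributions gives betweenness(H) = 15.

15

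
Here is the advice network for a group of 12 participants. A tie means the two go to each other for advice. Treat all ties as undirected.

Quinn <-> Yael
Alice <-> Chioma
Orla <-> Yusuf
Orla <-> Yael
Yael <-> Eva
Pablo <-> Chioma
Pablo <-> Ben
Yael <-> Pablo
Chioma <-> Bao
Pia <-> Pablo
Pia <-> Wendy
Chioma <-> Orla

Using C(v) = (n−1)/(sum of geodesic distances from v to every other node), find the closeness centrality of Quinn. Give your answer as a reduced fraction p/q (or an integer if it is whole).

11/31

Distances from Quinn: Alice:4, Bao:4, Ben:3, Chioma:3, Eva:2, Orla:2, Pablo:2, Pia:3, Wendy:4, Yael:1, Yusuf:3. Sum = 31.
n = 12, so closeness = 11/31.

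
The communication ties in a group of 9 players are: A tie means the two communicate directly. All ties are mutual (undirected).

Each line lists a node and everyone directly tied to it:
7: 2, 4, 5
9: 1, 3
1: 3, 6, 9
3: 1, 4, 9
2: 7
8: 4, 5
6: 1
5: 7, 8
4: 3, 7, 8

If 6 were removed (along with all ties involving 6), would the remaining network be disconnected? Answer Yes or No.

No

Even without 6, every remaining node can still reach every other (the residual graph is connected), so 6 is not a cut vertex.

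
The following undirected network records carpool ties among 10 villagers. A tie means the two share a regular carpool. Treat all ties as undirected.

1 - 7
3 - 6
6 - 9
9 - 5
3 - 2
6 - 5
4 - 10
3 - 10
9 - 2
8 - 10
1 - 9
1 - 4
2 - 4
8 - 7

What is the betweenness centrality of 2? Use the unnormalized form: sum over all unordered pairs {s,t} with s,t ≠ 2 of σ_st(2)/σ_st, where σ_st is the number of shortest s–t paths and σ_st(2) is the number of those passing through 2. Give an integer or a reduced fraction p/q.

7/2

Pairs whose geodesics pass through 2 — 9–3: 1/2; 9–10: 2/4; 9–4: 1/2; 5–4: 1/2; 6–4: 2/4; 3–1: 2/4; 3–4: 1/2.
All other pairs contribute 0.
Summing the contributions gives betweenness(2) = 7/2.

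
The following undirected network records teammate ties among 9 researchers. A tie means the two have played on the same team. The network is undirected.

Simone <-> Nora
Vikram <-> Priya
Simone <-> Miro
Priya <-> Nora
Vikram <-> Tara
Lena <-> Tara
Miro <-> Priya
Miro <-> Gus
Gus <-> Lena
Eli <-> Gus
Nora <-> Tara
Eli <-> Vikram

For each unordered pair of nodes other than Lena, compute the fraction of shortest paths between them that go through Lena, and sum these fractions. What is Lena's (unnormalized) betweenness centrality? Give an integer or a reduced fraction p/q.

Pairs whose geodesics pass through Lena — Gus–Tara: 1; Gus–Nora: 1/3; Tara–Miro: 1/4.
All other pairs contribute 0.
Summing the contributions gives betweenness(Lena) = 19/12.

19/12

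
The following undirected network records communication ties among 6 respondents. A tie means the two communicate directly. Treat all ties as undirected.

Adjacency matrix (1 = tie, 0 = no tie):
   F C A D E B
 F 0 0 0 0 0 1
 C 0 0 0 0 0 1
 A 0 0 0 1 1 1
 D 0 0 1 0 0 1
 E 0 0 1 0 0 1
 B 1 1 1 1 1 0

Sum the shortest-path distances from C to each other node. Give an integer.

9

Distances from C: A:2, B:1, D:2, E:2, F:2.
Sum = 2 + 1 + 2 + 2 + 2 = 9.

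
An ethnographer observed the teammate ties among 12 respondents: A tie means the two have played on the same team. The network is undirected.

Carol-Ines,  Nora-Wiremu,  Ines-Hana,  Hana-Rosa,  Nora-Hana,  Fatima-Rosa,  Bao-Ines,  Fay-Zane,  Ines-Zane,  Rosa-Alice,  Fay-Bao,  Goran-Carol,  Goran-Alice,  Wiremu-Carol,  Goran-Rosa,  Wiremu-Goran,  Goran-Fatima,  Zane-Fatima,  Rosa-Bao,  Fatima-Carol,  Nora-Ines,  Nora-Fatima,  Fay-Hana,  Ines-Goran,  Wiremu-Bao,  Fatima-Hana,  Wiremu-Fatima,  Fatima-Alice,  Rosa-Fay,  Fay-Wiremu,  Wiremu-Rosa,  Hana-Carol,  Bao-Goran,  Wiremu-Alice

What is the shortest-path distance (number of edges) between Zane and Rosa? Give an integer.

2

One shortest route is Zane – Fay – Rosa, which uses 2 edges, and Zane and Rosa are not directly tied, so nothing shorter exists. So d(Zane,Rosa) = 2.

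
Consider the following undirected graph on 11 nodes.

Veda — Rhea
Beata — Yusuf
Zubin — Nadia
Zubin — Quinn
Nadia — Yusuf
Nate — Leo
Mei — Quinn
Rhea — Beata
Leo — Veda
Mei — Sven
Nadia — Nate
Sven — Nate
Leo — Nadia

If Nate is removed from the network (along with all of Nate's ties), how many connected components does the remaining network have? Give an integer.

Nate's neighbors (Leo, Nadia, and Sven) remain reachable from one another through other ties, so the rest of the network stays in one piece.

1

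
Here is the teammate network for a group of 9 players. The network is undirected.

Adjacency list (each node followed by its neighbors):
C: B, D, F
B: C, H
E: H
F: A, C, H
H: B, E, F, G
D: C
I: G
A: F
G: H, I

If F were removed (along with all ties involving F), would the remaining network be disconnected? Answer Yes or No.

Removing F leaves {B, C, D, E, G, H, and I} with no path to {A}, so the network splits into 2 components. F is a cut vertex.

Yes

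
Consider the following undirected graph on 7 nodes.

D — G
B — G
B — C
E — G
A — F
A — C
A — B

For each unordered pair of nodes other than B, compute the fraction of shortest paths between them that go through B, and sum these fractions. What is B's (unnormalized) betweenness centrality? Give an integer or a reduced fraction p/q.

Pairs whose geodesics pass through B — G–F: 1; G–A: 1; G–C: 1; F–E: 1; F–D: 1; E–A: 1; E–C: 1; A–D: 1; C–D: 1.
All other pairs contribute 0.
Summing the contributions gives betweenness(B) = 9.

9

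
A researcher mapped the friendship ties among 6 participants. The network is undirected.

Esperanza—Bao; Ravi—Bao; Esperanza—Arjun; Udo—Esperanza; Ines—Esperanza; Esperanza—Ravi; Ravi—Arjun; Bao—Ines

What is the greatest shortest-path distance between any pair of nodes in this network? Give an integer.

Eccentricity of each node (its greatest distance to any other): Arjun:2, Bao:2, Esperanza:1, Ines:2, Ravi:2, Udo:2.
The maximum eccentricity is 2, realized for instance by the pair Ines–Ravi via Ines – Esperanza – Ravi. So the diameter is 2.

2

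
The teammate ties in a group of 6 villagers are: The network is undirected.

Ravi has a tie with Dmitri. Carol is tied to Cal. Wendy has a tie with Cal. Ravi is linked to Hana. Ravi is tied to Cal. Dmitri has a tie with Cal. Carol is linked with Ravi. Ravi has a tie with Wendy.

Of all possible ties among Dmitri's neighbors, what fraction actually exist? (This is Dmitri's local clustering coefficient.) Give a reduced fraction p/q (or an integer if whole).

1

Dmitri's neighbors: Cal and Ravi (k = 2).
Possible neighbor pairs: C(2,2) = 1. Edges among them: Cal–Ravi → e = 1.
Clustering(Dmitri) = 1/1.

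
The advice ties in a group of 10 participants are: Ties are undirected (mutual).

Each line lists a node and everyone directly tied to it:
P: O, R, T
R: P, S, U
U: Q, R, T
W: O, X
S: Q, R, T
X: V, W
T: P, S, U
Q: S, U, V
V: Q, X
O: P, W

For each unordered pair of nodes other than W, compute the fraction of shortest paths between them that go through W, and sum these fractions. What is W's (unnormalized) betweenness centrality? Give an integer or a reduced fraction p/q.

Pairs whose geodesics pass through W — X–O: 1; X–P: 1; X–R: 1/3; X–T: 1/3; O–Q: 1/5; O–V: 1; P–V: 1/5.
All other pairs contribute 0.
Summing the contributions gives betweenness(W) = 61/15.

61/15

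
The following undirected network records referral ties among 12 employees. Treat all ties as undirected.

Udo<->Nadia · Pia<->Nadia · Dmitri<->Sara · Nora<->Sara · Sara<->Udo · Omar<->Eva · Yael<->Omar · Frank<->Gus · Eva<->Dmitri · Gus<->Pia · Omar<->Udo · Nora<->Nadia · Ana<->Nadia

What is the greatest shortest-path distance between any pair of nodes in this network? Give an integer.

Eccentricity of each node (its greatest distance to any other): Ana:4, Dmitri:6, Eva:6, Frank:6, Gus:5, Nadia:3, Nora:4, Omar:5, Pia:4, Sara:5, Udo:4, Yael:6.
The maximum eccentricity is 6, realized for instance by the pair Frank–Dmitri via Frank – Gus – Pia – Nadia – Nora – Sara – Dmitri. So the diameter is 6.

6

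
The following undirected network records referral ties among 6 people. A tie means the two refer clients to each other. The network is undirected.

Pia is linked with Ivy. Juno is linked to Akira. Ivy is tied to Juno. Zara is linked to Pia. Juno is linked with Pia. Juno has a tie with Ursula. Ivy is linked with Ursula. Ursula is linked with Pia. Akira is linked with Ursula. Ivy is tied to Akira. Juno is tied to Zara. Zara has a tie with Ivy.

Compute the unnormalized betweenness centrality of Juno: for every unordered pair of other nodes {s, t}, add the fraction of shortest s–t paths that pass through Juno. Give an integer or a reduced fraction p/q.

Pairs whose geodesics pass through Juno — Pia–Akira: 1/3; Ursula–Zara: 1/3; Akira–Zara: 1/2.
All other pairs contribute 0.
Summing the contributions gives betweenness(Juno) = 7/6.

7/6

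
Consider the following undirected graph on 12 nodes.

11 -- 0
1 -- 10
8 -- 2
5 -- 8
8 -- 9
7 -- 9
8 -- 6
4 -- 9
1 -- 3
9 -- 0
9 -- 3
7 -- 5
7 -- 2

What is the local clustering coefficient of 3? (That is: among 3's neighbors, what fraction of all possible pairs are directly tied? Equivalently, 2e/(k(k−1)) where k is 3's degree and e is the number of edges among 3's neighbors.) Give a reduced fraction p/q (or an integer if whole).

3's neighbors: 1 and 9 (k = 2).
Possible neighbor pairs: C(2,2) = 1. Edges among them: none → e = 0.
Clustering(3) = 0/1.

0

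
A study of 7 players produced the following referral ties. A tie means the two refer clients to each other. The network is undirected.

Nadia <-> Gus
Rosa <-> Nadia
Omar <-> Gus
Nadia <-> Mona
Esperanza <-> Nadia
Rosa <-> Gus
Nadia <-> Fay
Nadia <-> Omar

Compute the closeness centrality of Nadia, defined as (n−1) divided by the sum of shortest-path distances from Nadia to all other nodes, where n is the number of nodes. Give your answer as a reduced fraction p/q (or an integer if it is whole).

1

Distances from Nadia: Esperanza:1, Fay:1, Gus:1, Mona:1, Omar:1, Rosa:1. Sum = 6.
n = 7, so closeness = 6/6 = 1.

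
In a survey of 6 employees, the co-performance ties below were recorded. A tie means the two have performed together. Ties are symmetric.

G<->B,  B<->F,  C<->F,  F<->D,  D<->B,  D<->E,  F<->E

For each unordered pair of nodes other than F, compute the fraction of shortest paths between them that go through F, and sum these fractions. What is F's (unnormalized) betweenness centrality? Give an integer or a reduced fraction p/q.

5

Pairs whose geodesics pass through F — D–C: 1; B–E: 1/2; B–C: 1; G–E: 1/2; G–C: 1; E–C: 1.
All other pairs contribute 0.
Summing the contributions gives betweenness(F) = 5.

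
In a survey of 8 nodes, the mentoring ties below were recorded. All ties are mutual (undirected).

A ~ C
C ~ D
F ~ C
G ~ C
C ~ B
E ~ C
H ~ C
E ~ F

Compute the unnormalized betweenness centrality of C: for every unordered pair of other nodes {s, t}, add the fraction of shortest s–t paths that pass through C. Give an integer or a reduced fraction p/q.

Pairs whose geodesics pass through C — D–H: 1; D–G: 1; D–B: 1; D–E: 1; D–F: 1; D–A: 1; H–G: 1; H–B: 1; H–E: 1; H–F: 1; H–A: 1; G–B: 1; G–E: 1; G–F: 1 … (+6 more pairs).
All other pairs contribute 0.
Summing the contributions gives betweenness(C) = 20.

20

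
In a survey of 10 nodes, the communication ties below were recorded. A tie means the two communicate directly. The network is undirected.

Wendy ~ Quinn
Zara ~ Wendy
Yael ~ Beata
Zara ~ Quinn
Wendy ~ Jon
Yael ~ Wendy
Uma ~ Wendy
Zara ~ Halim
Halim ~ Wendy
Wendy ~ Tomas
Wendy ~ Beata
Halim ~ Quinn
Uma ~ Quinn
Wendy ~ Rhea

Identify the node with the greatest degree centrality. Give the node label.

Wendy

Degrees — Beata:2, Halim:3, Jon:1, Quinn:4, Rhea:1, Tomas:1, Uma:2, Wendy:9, Yael:2, Zara:3.
The maximum is 9, attained only by Wendy.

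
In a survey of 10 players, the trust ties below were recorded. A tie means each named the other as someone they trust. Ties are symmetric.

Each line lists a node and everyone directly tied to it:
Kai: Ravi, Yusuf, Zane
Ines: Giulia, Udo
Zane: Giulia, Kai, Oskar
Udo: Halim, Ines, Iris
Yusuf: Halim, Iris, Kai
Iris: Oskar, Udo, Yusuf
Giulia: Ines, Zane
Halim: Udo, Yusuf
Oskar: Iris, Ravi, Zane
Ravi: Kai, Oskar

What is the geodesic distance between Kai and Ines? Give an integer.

One shortest route is Kai – Zane – Giulia – Ines, which uses 3 edges, and at distance 2 from Kai we only reach {Giulia, Halim, Iris, Oskar}, which does not include Ines. So d(Kai,Ines) = 3.

3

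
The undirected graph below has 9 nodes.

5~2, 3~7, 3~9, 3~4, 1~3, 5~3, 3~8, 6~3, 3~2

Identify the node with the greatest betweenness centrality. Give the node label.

Unnormalized betweenness of each node: 1:0, 2:0, 3:27, 4:0, 5:0, 6:0, 7:0, 8:0, 9:0.
3 has the largest value, 27, making it the main broker — the node through which the most shortest paths run.

3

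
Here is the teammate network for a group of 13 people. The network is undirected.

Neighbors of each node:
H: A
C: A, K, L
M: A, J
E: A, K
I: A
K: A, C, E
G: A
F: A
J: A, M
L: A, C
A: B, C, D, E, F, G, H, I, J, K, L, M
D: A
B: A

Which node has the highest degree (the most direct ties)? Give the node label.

Degrees — A:12, B:1, C:3, D:1, E:2, F:1, G:1, H:1, I:1, J:2, K:3, L:2, M:2.
The maximum is 12, attained only by A.

A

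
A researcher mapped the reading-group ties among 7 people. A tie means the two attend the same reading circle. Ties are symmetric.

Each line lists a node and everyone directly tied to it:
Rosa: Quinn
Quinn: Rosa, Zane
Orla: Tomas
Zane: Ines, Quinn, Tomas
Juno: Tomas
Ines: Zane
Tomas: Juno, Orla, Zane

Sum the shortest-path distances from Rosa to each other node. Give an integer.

Distances from Rosa: Ines:3, Juno:4, Orla:4, Quinn:1, Tomas:3, Zane:2.
Sum = 3 + 4 + 4 + 1 + 3 + 2 = 17.

17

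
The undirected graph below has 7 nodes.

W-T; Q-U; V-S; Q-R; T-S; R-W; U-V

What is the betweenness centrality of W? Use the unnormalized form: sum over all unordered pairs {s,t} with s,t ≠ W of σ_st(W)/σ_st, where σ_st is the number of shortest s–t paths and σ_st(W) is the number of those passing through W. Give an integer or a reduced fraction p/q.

3

Pairs whose geodesics pass through W — R–S: 1; R–T: 1; Q–T: 1.
All other pairs contribute 0.
Summing the contributions gives betweenness(W) = 3.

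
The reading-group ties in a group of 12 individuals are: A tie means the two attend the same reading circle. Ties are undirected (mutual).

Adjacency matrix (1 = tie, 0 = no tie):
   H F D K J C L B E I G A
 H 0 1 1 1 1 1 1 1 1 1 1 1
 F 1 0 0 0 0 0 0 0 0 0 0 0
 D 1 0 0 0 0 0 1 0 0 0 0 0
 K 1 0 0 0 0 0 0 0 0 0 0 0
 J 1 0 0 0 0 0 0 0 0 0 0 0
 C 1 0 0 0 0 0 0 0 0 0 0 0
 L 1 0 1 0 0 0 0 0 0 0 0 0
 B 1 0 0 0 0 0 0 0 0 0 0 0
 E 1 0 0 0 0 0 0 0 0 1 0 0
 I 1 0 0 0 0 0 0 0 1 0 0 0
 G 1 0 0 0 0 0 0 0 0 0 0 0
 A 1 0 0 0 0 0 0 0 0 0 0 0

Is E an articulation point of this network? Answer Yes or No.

Even without E, every remaining node can still reach every other (the residual graph is connected), so E is not a cut vertex.

No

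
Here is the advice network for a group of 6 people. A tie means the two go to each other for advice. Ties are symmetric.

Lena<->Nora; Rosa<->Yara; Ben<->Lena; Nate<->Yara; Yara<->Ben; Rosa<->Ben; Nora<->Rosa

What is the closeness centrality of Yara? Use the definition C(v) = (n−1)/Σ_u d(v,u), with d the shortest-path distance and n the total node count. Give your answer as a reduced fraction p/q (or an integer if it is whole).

5/7

Distances from Yara: Ben:1, Lena:2, Nate:1, Nora:2, Rosa:1. Sum = 7.
n = 6, so closeness = 5/7.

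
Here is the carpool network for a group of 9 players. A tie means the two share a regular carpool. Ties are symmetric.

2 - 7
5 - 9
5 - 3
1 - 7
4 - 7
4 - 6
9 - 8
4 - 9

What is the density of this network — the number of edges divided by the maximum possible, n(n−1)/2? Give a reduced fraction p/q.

There are 8 edges and 9 nodes, so the maximum possible is C(9,2) = 36.
Density = 8/36 = 2/9.

2/9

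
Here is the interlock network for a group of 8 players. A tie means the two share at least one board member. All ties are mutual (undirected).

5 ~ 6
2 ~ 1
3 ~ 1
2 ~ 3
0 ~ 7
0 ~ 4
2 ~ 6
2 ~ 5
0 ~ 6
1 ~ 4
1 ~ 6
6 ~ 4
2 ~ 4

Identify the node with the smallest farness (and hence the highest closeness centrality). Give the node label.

Farness (sum of distances to all others) for each node — 0:12, 1:11, 2:10, 3:15, 4:10, 5:13, 6:9, 7:18.
The smallest farness is 9, for 6, so 6 has the highest closeness.

6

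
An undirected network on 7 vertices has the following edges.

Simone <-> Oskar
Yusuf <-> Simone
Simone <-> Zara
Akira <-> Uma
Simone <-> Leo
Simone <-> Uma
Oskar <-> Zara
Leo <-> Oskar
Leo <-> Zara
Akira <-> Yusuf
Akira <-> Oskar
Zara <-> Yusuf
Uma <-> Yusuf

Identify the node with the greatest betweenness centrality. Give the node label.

Unnormalized betweenness of each node: Akira:5/6, Leo:0, Oskar:11/6, Simone:17/6, Uma:1/3, Yusuf:4/3, Zara:5/6.
Simone has the largest value, 17/6, making it the main broker — the node through which the most shortest paths run.

Simone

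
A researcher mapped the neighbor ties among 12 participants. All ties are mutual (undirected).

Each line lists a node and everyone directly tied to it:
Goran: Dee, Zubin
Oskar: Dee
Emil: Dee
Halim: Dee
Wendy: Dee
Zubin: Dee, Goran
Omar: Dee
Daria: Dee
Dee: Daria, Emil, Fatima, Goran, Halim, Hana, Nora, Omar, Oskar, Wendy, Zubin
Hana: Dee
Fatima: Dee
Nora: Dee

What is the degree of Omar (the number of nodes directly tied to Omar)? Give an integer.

Omar is directly tied to Dee. That is 1 neighbor, so the degree of Omar is 1.

1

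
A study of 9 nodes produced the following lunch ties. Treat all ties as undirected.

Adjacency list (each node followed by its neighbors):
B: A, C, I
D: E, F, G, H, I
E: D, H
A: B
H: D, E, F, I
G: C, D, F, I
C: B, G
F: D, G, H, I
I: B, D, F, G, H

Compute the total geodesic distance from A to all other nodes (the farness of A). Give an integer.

Distances from A: B:1, C:2, D:3, E:4, F:3, G:3, H:3, I:2.
Sum = 1 + 2 + 3 + 4 + 3 + 3 + 3 + 2 = 21.

21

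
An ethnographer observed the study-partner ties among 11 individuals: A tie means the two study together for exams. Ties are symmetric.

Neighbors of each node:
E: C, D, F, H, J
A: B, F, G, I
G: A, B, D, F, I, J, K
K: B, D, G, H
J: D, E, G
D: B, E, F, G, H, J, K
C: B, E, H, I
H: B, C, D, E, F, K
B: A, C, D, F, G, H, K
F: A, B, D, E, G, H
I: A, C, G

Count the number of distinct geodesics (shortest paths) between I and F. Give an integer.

The shortest distance is 2. The length-2 paths are: I–A–F; I–G–F.
That gives 2 distinct shortest paths.

2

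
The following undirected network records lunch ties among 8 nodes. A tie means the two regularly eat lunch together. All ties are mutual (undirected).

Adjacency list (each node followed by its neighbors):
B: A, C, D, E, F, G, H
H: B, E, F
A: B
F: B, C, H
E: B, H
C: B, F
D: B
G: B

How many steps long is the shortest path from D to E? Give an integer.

2

One shortest route is D – B – E, which uses 2 edges, and D and E are not directly tied, so nothing shorter exists. So d(D,E) = 2.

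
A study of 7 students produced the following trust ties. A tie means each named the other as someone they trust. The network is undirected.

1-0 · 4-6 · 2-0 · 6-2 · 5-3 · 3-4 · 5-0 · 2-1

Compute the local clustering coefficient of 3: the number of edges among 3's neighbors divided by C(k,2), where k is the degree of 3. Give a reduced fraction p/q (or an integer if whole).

3's neighbors: 4 and 5 (k = 2).
Possible neighbor pairs: C(2,2) = 1. Edges among them: none → e = 0.
Clustering(3) = 0/1.

0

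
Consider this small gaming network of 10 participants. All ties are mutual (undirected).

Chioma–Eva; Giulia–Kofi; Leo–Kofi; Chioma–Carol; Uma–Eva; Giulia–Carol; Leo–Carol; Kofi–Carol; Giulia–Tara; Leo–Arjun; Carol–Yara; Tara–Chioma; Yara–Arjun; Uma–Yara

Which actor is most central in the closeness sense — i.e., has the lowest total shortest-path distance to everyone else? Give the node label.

Carol

Farness (sum of distances to all others) for each node — Arjun:21, Carol:13, Chioma:16, Eva:20, Giulia:18, Kofi:17, Leo:18, Tara:21, Uma:20, Yara:16.
The smallest farness is 13, for Carol, so Carol has the highest closeness.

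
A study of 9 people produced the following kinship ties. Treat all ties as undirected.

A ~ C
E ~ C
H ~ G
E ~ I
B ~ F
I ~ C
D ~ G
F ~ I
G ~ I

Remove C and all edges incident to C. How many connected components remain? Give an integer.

Without C, the remaining ties split the others into: {B, D, E, F, G, H, I}; {A}.
That's 2 separate components.

2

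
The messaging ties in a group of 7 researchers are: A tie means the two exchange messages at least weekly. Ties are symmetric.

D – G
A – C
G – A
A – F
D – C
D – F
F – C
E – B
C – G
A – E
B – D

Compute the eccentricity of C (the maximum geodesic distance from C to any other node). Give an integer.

2

Distances from C: A:1, B:2, D:1, E:2, F:1, G:1.
The largest is 2 (to E and B), so the eccentricity of C is 2.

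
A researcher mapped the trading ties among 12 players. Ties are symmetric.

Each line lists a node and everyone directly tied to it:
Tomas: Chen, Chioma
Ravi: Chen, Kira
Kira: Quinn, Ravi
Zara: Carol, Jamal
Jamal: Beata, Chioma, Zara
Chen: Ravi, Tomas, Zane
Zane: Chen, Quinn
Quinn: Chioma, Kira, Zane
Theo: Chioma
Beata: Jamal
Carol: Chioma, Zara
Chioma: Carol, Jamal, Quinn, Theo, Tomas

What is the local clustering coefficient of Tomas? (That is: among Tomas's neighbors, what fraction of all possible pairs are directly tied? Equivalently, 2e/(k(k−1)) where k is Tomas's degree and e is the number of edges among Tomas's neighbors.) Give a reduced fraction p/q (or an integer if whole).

0

Tomas's neighbors: Chen and Chioma (k = 2).
Possible neighbor pairs: C(2,2) = 1. Edges among them: none → e = 0.
Clustering(Tomas) = 0/1.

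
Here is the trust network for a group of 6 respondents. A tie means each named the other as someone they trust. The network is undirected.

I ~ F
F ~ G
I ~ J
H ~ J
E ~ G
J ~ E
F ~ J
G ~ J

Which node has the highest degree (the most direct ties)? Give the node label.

Degrees — E:2, F:3, G:3, H:1, I:2, J:5.
The maximum is 5, attained only by J.

J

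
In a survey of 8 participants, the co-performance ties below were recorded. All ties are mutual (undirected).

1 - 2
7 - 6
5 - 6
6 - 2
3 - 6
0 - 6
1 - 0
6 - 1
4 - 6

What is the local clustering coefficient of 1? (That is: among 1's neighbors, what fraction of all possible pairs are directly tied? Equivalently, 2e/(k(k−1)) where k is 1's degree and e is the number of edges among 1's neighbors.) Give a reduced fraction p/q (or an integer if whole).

1's neighbors: 0, 2, and 6 (k = 3).
Possible neighbor pairs: C(3,2) = 3. Edges among them: 0–6, 2–6 → e = 2.
Clustering(1) = 2/3.

2/3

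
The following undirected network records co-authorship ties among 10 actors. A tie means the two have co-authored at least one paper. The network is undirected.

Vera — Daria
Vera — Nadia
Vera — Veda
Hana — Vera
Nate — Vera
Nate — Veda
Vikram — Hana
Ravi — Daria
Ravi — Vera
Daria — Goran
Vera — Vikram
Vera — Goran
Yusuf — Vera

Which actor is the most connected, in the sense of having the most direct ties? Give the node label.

Degrees — Daria:3, Goran:2, Hana:2, Nadia:1, Nate:2, Ravi:2, Veda:2, Vera:9, Vikram:2, Yusuf:1.
The maximum is 9, attained only by Vera.

Vera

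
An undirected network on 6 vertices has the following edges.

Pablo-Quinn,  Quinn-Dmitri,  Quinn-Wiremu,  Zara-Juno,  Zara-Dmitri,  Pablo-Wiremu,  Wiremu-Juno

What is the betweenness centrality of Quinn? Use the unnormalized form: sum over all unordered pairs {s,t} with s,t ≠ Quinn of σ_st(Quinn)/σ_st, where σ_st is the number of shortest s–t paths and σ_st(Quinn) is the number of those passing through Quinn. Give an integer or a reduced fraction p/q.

Pairs whose geodesics pass through Quinn — Zara–Pablo: 1/2; Dmitri–Pablo: 1; Dmitri–Wiremu: 1.
All other pairs contribute 0.
Summing the contributions gives betweenness(Quinn) = 5/2.

5/2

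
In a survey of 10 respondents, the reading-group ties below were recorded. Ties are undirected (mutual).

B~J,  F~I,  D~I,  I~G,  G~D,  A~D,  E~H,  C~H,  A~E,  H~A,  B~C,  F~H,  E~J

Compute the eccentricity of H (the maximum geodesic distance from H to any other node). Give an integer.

Distances from H: A:1, B:2, C:1, D:2, E:1, F:1, G:3, I:2, J:2.
The largest is 3 (to G), so the eccentricity of H is 3.

3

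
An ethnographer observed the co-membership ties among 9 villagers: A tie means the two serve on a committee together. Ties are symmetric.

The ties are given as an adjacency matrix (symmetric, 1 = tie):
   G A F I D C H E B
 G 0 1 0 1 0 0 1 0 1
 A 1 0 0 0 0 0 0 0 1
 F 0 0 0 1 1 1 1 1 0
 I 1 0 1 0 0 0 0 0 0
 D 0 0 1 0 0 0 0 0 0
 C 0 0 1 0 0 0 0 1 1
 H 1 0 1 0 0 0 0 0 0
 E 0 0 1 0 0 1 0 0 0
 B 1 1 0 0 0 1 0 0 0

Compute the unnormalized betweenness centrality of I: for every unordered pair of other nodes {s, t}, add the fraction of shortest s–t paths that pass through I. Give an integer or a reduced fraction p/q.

2

Pairs whose geodesics pass through I — G–F: 1/2; G–D: 1/2; G–E: 1/3; A–F: 1/3; A–D: 1/3.
All other pairs contribute 0.
Summing the contributions gives betweenness(I) = 2.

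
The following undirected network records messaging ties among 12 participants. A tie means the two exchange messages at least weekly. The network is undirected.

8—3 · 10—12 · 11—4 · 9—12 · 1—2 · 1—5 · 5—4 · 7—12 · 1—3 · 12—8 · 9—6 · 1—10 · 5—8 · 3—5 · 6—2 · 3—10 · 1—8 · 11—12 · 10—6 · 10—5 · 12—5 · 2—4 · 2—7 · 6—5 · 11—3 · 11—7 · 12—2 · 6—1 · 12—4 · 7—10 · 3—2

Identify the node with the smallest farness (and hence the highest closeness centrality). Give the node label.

Farness (sum of distances to all others) for each node — 1:16, 2:16, 3:17, 4:18, 5:15, 6:18, 7:18, 8:18, 9:21, 10:16, 11:19, 12:14.
The smallest farness is 14, for 12, so 12 has the highest closeness.

12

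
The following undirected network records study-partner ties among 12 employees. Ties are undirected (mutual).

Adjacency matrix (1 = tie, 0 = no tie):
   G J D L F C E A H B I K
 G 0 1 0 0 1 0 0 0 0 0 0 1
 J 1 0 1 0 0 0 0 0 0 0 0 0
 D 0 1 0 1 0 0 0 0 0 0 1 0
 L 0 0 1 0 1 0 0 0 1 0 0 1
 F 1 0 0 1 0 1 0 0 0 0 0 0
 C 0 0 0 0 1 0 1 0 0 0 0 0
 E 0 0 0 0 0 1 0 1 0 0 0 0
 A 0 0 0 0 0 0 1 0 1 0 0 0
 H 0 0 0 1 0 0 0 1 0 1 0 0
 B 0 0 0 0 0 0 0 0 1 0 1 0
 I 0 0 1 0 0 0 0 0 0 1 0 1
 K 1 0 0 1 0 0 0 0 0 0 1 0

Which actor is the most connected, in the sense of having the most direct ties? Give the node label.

Degrees — A:2, B:2, C:2, D:3, E:2, F:3, G:3, H:3, I:3, J:2, K:3, L:4.
The maximum is 4, attained only by L.

L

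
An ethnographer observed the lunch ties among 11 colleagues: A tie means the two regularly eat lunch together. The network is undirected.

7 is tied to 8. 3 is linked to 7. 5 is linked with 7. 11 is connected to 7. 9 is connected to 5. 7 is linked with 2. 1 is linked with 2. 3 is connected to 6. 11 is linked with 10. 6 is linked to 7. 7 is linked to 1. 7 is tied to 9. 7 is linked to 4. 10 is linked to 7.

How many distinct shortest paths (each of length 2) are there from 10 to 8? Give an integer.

The shortest distance is 2, and the only length-2 path is 10–7–8. So there is exactly 1 shortest path.

1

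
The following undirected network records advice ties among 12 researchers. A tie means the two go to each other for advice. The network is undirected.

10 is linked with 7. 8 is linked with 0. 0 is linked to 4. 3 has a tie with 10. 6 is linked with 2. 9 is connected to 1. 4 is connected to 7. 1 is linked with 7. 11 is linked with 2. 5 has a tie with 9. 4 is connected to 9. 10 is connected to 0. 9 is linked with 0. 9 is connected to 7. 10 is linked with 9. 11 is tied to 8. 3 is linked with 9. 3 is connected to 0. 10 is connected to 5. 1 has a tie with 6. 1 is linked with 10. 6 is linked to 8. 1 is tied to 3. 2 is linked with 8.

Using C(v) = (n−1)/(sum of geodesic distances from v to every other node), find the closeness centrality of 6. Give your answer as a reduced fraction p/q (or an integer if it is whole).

Distances from 6: 0:2, 1:1, 2:1, 3:2, 4:3, 5:3, 7:2, 8:1, 9:2, 10:2, 11:2. Sum = 21.
n = 12, so closeness = 11/21.

11/21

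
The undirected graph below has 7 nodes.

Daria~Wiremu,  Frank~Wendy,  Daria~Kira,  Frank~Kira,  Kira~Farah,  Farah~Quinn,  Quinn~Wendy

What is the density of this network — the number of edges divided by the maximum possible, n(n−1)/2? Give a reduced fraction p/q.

1/3

There are 7 edges and 7 nodes, so the maximum possible is C(7,2) = 21.
Density = 7/21 = 1/3.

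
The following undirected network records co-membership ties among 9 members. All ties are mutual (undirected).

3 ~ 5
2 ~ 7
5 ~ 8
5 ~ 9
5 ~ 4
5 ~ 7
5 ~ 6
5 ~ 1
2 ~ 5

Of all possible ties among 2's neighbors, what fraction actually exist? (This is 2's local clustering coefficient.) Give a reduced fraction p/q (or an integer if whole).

2's neighbors: 5 and 7 (k = 2).
Possible neighbor pairs: C(2,2) = 1. Edges among them: 5–7 → e = 1.
Clustering(2) = 1/1.

1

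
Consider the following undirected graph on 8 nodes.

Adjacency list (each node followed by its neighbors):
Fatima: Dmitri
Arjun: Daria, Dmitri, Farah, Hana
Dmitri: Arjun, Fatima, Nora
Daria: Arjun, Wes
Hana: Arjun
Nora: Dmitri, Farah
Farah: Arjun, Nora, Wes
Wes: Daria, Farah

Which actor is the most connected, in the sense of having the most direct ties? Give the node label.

Arjun

Degrees — Arjun:4, Daria:2, Dmitri:3, Farah:3, Fatima:1, Hana:1, Nora:2, Wes:2.
The maximum is 4, attained only by Arjun.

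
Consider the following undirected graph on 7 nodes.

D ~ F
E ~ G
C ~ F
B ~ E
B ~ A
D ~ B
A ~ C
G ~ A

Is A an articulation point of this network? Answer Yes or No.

Even without A, every remaining node can still reach every other (the residual graph is connected), so A is not a cut vertex.

No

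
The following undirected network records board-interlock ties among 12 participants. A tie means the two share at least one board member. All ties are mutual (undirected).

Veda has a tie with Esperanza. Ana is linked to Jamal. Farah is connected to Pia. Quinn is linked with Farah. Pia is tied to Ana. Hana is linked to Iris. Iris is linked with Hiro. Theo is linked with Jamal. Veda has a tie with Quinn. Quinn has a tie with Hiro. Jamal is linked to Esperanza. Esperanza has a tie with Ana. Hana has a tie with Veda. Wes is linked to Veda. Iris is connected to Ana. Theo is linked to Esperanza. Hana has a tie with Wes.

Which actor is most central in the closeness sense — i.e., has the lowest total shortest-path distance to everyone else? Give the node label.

Veda

Farness (sum of distances to all others) for each node — Ana:20, Esperanza:20, Farah:27, Hana:23, Hiro:26, Iris:21, Jamal:24, Pia:26, Quinn:22, Theo:29, Veda:19, Wes:27.
The smallest farness is 19, for Veda, so Veda has the highest closeness.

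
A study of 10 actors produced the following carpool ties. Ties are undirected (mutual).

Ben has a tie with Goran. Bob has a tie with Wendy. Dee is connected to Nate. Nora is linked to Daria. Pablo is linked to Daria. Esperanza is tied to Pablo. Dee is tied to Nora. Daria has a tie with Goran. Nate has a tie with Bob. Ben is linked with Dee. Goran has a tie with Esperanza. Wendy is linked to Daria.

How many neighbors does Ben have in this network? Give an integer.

2

Ben is directly tied to Dee and Goran. That is 2 neighbors, so the degree of Ben is 2.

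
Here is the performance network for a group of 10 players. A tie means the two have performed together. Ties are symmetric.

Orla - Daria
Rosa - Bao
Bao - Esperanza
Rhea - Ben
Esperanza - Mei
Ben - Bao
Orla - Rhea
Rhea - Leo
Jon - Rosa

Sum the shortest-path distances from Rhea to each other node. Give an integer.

Distances from Rhea: Bao:2, Ben:1, Daria:2, Esperanza:3, Jon:4, Leo:1, Mei:4, Orla:1, Rosa:3.
Sum = 2 + 1 + 2 + 3 + 4 + 1 + 4 + 1 + 3 = 21.

21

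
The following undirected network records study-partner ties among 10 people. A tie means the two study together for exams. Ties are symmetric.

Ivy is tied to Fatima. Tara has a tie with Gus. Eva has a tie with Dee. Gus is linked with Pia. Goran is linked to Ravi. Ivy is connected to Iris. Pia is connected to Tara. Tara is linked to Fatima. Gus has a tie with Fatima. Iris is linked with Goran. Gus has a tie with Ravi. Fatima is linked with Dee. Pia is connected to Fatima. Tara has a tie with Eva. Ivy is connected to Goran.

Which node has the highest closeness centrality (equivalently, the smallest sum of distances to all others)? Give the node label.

Fatima

Farness (sum of distances to all others) for each node — Dee:19, Eva:22, Fatima:13, Goran:20, Gus:15, Iris:22, Ivy:16, Pia:17, Ravi:18, Tara:16.
The smallest farness is 13, for Fatima, so Fatima has the highest closeness.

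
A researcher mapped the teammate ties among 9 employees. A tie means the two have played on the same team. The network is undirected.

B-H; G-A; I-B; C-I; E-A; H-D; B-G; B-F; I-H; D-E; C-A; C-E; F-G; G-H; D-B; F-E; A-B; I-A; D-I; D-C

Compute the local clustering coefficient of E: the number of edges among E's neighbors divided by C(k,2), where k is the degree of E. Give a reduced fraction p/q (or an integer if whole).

E's neighbors: A, C, D, and F (k = 4).
Possible neighbor pairs: C(4,2) = 6. Edges among them: A–C, C–D → e = 2.
Clustering(E) = 2/6 = 1/3.

1/3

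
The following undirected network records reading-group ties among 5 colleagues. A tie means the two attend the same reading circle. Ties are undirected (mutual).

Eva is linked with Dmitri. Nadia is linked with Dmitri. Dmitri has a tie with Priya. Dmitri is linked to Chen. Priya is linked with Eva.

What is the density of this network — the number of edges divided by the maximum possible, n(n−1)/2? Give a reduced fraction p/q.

There are 5 edges and 5 nodes, so the maximum possible is C(5,2) = 10.
Density = 5/10 = 1/2.

1/2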